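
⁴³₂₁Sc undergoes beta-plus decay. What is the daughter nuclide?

Ca-43

Beta-plus decay: mass number changes by +0, atomic number by -1.
A: 43 = 43; Z: 21 − 1 = 20.
Z = 20 is calcium, so the daughter is ⁴³₂₀Ca.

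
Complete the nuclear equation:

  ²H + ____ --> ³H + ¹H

Conserve mass number: 2 + A = 3 + 1, so A = 2.
Conserve atomic number: 1 + Z = 1 + 1, so Z = 1.
A = 2 and Z = 1 is ²H — a deuteron.

deuteron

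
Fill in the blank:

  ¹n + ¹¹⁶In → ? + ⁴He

Ag-113

Conserve mass number: 1 + 116 = A + 4, so A = 113.
Conserve atomic number: 0 + 49 = Z + 2, so Z = 47.
Z = 47 is silver, so the species is ¹¹³Ag.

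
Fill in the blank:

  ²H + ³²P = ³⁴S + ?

gamma ray

Conserve mass number: 2 + 32 = 34 + A, so A = 0.
Conserve atomic number: 1 + 15 = 16 + Z, so Z = 0.
A = 0 and Z = 0 is γ — a gamma ray.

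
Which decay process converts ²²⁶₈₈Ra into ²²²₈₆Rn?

ΔA = 222 − 226 = -4; ΔZ = 86 − 88 = -2.
A drops by 4 and Z drops by 2 — the signature of alpha emission.

alpha decay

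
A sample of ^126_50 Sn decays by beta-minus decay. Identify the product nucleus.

Sb-126

Beta-minus decay: mass number changes by +0, atomic number by +1.
A: 126 = 126; Z: 50 + 1 = 51.
Z = 51 is antimony, so the daughter is ^126_51 Sb.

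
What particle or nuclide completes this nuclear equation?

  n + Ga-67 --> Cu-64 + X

alpha particle

Conserve mass number: 1 + 67 = 64 + A, so A = 4.
Conserve atomic number: 0 + 31 = 29 + Z, so Z = 2.
A = 4 and Z = 2 is He-4 — an alpha particle.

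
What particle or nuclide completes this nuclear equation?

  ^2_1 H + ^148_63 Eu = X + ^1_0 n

Gd-149

Conserve mass number: 2 + 148 = A + 1, so A = 149.
Conserve atomic number: 1 + 63 = Z + 0, so Z = 64.
Z = 64 is gadolinium, so the species is ^149_64 Gd.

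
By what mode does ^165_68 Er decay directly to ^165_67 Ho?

beta-plus decay or electron capture

ΔA = 165 − 165 = 0; ΔZ = 67 − 68 = -1.
A is unchanged and Z drops by 1 — a proton has become a neutron (β⁺ emission or electron capture).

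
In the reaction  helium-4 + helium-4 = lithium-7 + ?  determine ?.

Conserve mass number: 4 + 4 = 7 + A, so A = 1.
Conserve atomic number: 2 + 2 = 3 + Z, so Z = 1.
A = 1 and Z = 1 is hydrogen-1 — a proton.

proton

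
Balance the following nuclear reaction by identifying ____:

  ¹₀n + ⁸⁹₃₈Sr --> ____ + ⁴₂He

Conserve mass number: 1 + 89 = A + 4, so A = 86.
Conserve atomic number: 0 + 38 = Z + 2, so Z = 36.
Z = 36 is krypton, so the species is ⁸⁶₃₆Kr.

Kr-86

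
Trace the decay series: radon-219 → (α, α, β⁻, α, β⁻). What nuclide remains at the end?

Pb-207

Start: (A, Z) = (219, 86).
After α: (215, 84).
After α: (211, 82).
After β⁻: (211, 83).
After α: (207, 81).
After β⁻: (207, 82).
Z = 82 is lead.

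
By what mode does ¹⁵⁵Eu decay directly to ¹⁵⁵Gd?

beta-minus decay

ΔA = 155 − 155 = 0; ΔZ = 64 − 63 = +1.
A is unchanged and Z rises by 1 — a neutron has become a proton (β⁻ decay).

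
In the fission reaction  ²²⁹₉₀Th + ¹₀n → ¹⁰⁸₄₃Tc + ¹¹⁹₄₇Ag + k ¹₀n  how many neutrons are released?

Conserve mass number: 230 = 108 + 119 + k, so k = 230 − 227 = 3.
Check atomic number: 90 = 43 + 47 + 0 = 90. ✓

3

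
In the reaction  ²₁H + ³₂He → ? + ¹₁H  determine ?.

Conserve mass number: 2 + 3 = A + 1, so A = 4.
Conserve atomic number: 1 + 2 = Z + 1, so Z = 2.
A = 4 and Z = 2 is ⁴₂He — an alpha particle.

He-4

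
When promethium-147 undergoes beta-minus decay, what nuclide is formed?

Sm-147

Beta-minus decay: mass number changes by +0, atomic number by +1.
A: 147 = 147; Z: 61 + 1 = 62.
Z = 62 is samarium, so the daughter is samarium-147.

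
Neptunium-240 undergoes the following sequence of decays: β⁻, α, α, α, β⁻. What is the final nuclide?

Start: (A, Z) = (240, 93).
After β⁻: (240, 94).
After α: (236, 92).
After α: (232, 90).
After α: (228, 88).
After β⁻: (228, 89).
Z = 89 is actinium.

Ac-228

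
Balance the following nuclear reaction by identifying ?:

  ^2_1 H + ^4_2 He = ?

Conserve mass number: 2 + 4 = A, so A = 6.
Conserve atomic number: 1 + 2 = Z, so Z = 3.
Z = 3 is lithium, so the species is ^6_3 Li.

Li-6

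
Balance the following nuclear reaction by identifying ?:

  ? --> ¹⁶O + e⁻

Conserve mass number: A = 16 + 0, so A = 16.
Conserve atomic number: Z = 8 − 1, so Z = 7.
Z = 7 is nitrogen, so the species is ¹⁶N.

N-16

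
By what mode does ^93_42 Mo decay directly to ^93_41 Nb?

ΔA = 93 − 93 = 0; ΔZ = 41 − 42 = -1.
A is unchanged and Z drops by 1 — a proton has become a neutron (β⁺ emission or electron capture).

beta-plus decay or electron capture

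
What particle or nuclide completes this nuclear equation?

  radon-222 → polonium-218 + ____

Conserve mass number: 222 = 218 + A, so A = 4.
Conserve atomic number: 86 = 84 + Z, so Z = 2.
A = 4 and Z = 2 is helium-4 — an alpha particle.

alpha particle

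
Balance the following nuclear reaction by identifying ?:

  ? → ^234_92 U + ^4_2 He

Conserve mass number: A = 234 + 4, so A = 238.
Conserve atomic number: Z = 92 + 2, so Z = 94.
Z = 94 is plutonium, so the species is ^238_94 Pu.

Pu-238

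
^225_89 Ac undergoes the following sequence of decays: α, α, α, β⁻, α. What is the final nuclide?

Start: (A, Z) = (225, 89).
After α: (221, 87).
After α: (217, 85).
After α: (213, 83).
After β⁻: (213, 84).
After α: (209, 82).
Z = 82 is lead.

Pb-209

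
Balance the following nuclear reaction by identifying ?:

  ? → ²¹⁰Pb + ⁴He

Conserve mass number: A = 210 + 4, so A = 214.
Conserve atomic number: Z = 82 + 2, so Z = 84.
Z = 84 is polonium, so the species is ²¹⁴Po.

Po-214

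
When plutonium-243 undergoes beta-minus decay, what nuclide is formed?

Beta-minus decay: mass number changes by +0, atomic number by +1.
A: 243 = 243; Z: 94 + 1 = 95.
Z = 95 is americium, so the daughter is americium-243.

Am-243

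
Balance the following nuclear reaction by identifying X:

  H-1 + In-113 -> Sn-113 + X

neutron

Conserve mass number: 1 + 113 = 113 + A, so A = 1.
Conserve atomic number: 1 + 49 = 50 + Z, so Z = 0.
A = 1 and Z = 0 is n — a neutron.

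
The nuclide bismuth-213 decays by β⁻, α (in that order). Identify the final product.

Start: (A, Z) = (213, 83).
After β⁻: (213, 84).
After α: (209, 82).
Z = 82 is lead.

Pb-209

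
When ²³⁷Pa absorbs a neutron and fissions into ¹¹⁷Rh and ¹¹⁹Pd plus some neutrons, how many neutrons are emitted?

2

Conserve mass number: 238 = 117 + 119 + k, so k = 238 − 236 = 2.
Check atomic number: 91 = 45 + 46 + 0 = 91. ✓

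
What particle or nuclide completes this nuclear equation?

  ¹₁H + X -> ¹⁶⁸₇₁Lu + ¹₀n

Conserve mass number: 1 + A = 168 + 1, so A = 168.
Conserve atomic number: 1 + Z = 71 + 0, so Z = 70.
Z = 70 is ytterbium, so the species is ¹⁶⁸₇₀Yb.

Yb-168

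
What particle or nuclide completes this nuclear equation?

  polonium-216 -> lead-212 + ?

alpha particle

Conserve mass number: 216 = 212 + A, so A = 4.
Conserve atomic number: 84 = 82 + Z, so Z = 2.
A = 4 and Z = 2 is helium-4 — an alpha particle.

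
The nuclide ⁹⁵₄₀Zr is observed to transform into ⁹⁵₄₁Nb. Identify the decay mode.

beta-minus decay

ΔA = 95 − 95 = 0; ΔZ = 41 − 40 = +1.
A is unchanged and Z rises by 1 — a neutron has become a proton (β⁻ decay).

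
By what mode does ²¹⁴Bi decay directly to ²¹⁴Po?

beta-minus decay

ΔA = 214 − 214 = 0; ΔZ = 84 − 83 = +1.
A is unchanged and Z rises by 1 — a neutron has become a proton (β⁻ decay).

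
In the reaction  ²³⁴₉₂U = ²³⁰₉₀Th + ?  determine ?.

Conserve mass number: 234 = 230 + A, so A = 4.
Conserve atomic number: 92 = 90 + Z, so Z = 2.
A = 4 and Z = 2 is ⁴₂He — an alpha particle.

alpha particle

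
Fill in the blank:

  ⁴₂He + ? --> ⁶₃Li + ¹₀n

triton

Conserve mass number: 4 + A = 6 + 1, so A = 3.
Conserve atomic number: 2 + Z = 3 + 0, so Z = 1.
A = 3 and Z = 1 is ³₁H — a triton.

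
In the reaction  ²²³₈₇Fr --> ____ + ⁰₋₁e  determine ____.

Ra-223

Conserve mass number: 223 = A + 0, so A = 223.
Conserve atomic number: 87 = Z − 1, so Z = 88.
Z = 88 is radium, so the species is ²²³₈₈Ra.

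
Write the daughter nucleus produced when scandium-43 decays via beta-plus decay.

Beta-plus decay: mass number changes by +0, atomic number by -1.
A: 43 = 43; Z: 21 − 1 = 20.
Z = 20 is calcium, so the daughter is calcium-43.

Ca-43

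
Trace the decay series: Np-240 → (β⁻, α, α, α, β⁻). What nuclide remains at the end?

Start: (A, Z) = (240, 93).
After β⁻: (240, 94).
After α: (236, 92).
After α: (232, 90).
After α: (228, 88).
After β⁻: (228, 89).
Z = 89 is actinium.

Ac-228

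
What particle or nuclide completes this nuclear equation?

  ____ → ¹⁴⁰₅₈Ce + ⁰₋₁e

Conserve mass number: A = 140 + 0, so A = 140.
Conserve atomic number: Z = 58 − 1, so Z = 57.
Z = 57 is lanthanum, so the species is ¹⁴⁰₅₇La.

La-140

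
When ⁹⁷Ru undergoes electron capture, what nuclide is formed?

Electron capture: mass number changes by +0, atomic number by -1.
A: 97 = 97; Z: 44 − 1 = 43.
Z = 43 is technetium, so the daughter is ⁹⁷Tc.

Tc-97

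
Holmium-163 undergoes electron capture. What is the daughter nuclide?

Dy-163

Electron capture: mass number changes by +0, atomic number by -1.
A: 163 = 163; Z: 67 − 1 = 66.
Z = 66 is dysprosium, so the daughter is dysprosium-163.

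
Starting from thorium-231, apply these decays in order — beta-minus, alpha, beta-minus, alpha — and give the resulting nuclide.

Ra-223

Start: (A, Z) = (231, 90).
After β⁻: (231, 91).
After α: (227, 89).
After β⁻: (227, 90).
After α: (223, 88).
Z = 88 is radium.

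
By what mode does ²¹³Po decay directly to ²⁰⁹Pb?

ΔA = 209 − 213 = -4; ΔZ = 82 − 84 = -2.
A drops by 4 and Z drops by 2 — the signature of alpha emission.

alpha decay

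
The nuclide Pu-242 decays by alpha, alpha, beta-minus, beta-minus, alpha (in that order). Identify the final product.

Th-230

Start: (A, Z) = (242, 94).
After α: (238, 92).
After α: (234, 90).
After β⁻: (234, 91).
After β⁻: (234, 92).
After α: (230, 90).
Z = 90 is thorium.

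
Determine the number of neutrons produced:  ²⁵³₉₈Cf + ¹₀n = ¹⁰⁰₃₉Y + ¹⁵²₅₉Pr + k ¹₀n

2

Conserve mass number: 254 = 100 + 152 + k, so k = 254 − 252 = 2.
Check atomic number: 98 = 39 + 59 + 0 = 98. ✓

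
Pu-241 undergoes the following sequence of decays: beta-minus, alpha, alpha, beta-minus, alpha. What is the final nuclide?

Start: (A, Z) = (241, 94).
After β⁻: (241, 95).
After α: (237, 93).
After α: (233, 91).
After β⁻: (233, 92).
After α: (229, 90).
Z = 90 is thorium.

Th-229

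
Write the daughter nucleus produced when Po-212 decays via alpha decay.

Alpha decay: mass number changes by -4, atomic number by -2.
A: 212 − 4 = 208; Z: 84 − 2 = 82.
Z = 82 is lead, so the daughter is Pb-208.

Pb-208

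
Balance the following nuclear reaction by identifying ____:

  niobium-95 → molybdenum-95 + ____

Conserve mass number: 95 = 95 + A, so A = 0.
Conserve atomic number: 41 = 42 + Z, so Z = -1.
A = 0 and Z = -1 is e⁻ — a beta-minus particle.

beta-minus particle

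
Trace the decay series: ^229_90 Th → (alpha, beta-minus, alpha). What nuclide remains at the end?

Start: (A, Z) = (229, 90).
After α: (225, 88).
After β⁻: (225, 89).
After α: (221, 87).
Z = 87 is francium.

Fr-221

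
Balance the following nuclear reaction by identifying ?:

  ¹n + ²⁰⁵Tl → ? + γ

Conserve mass number: 1 + 205 = A + 0, so A = 206.
Conserve atomic number: 0 + 81 = Z + 0, so Z = 81.
Z = 81 is thallium, so the species is ²⁰⁶Tl.

Tl-206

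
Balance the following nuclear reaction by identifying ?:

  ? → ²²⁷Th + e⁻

Conserve mass number: A = 227 + 0, so A = 227.
Conserve atomic number: Z = 90 − 1, so Z = 89.
Z = 89 is actinium, so the species is ²²⁷Ac.

Ac-227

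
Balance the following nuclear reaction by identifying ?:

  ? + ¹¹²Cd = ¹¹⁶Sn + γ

alpha particle

Conserve mass number: A + 112 = 116 + 0, so A = 4.
Conserve atomic number: Z + 48 = 50 + 0, so Z = 2.
A = 4 and Z = 2 is ⁴He — an alpha particle.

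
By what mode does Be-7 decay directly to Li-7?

beta-plus decay or electron capture

ΔA = 7 − 7 = 0; ΔZ = 3 − 4 = -1.
A is unchanged and Z drops by 1 — a proton has become a neutron (β⁺ emission or electron capture).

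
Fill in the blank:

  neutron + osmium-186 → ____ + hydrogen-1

Re-186

Conserve mass number: 1 + 186 = A + 1, so A = 186.
Conserve atomic number: 0 + 76 = Z + 1, so Z = 75.
Z = 75 is rhenium, so the species is rhenium-186.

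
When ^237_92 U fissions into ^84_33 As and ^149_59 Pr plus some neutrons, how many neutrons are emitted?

4

Conserve mass number: 237 = 84 + 149 + k, so k = 237 − 233 = 4.
Check atomic number: 92 = 33 + 59 + 0 = 92. ✓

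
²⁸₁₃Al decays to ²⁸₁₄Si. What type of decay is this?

ΔA = 28 − 28 = 0; ΔZ = 14 − 13 = +1.
A is unchanged and Z rises by 1 — a neutron has become a proton (β⁻ decay).

beta-minus decay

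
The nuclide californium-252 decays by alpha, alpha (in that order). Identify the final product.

Pu-244

Start: (A, Z) = (252, 98).
After α: (248, 96).
After α: (244, 94).
Z = 94 is plutonium.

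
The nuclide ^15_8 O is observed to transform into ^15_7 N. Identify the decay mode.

ΔA = 15 − 15 = 0; ΔZ = 7 − 8 = -1.
A is unchanged and Z drops by 1 — a proton has become a neutron (β⁺ emission or electron capture).

beta-plus decay or electron capture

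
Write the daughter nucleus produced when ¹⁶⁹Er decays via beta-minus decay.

Tm-169

Beta-minus decay: mass number changes by +0, atomic number by +1.
A: 169 = 169; Z: 68 + 1 = 69.
Z = 69 is thulium, so the daughter is ¹⁶⁹Tm.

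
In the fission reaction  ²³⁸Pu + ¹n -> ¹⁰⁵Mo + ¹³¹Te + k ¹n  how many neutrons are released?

3

Conserve mass number: 239 = 105 + 131 + k, so k = 239 − 236 = 3.
Check atomic number: 94 = 42 + 52 + 0 = 94. ✓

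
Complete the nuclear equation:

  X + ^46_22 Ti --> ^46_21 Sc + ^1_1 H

Conserve mass number: A + 46 = 46 + 1, so A = 1.
Conserve atomic number: Z + 22 = 21 + 1, so Z = 0.
A = 1 and Z = 0 is ^1_0 n — a neutron.

neutron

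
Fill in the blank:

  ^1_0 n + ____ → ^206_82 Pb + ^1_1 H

Conserve mass number: 1 + A = 206 + 1, so A = 206.
Conserve atomic number: 0 + Z = 82 + 1, so Z = 83.
Z = 83 is bismuth, so the species is ^206_83 Bi.

Bi-206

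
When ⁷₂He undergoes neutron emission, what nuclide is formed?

He-6

Neutron emission: mass number changes by -1, atomic number by +0.
A: 7 − 1 = 6; Z: 2 = 2.
Z = 2 is helium, so the daughter is ⁶₂He.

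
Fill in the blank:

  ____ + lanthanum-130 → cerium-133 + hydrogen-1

alpha particle

Conserve mass number: A + 130 = 133 + 1, so A = 4.
Conserve atomic number: Z + 57 = 58 + 1, so Z = 2.
A = 4 and Z = 2 is helium-4 — an alpha particle.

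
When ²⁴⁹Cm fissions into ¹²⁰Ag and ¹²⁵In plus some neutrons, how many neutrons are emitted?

Conserve mass number: 249 = 120 + 125 + k, so k = 249 − 245 = 4.
Check atomic number: 96 = 47 + 49 + 0 = 96. ✓

4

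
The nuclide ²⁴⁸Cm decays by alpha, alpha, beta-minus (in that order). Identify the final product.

Start: (A, Z) = (248, 96).
After α: (244, 94).
After α: (240, 92).
After β⁻: (240, 93).
Z = 93 is neptunium.

Np-240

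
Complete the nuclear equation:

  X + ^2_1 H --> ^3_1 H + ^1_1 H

Conserve mass number: A + 2 = 3 + 1, so A = 2.
Conserve atomic number: Z + 1 = 1 + 1, so Z = 1.
A = 2 and Z = 1 is ^2_1 H — a deuteron.

deuteron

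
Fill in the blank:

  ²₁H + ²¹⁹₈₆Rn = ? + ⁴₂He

At-217

Conserve mass number: 2 + 219 = A + 4, so A = 217.
Conserve atomic number: 1 + 86 = Z + 2, so Z = 85.
Z = 85 is astatine, so the species is ²¹⁷₈₅At.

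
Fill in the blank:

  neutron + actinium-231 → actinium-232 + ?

Conserve mass number: 1 + 231 = 232 + A, so A = 0.
Conserve atomic number: 0 + 89 = 89 + Z, so Z = 0.
A = 0 and Z = 0 is γ — a gamma ray.

gamma ray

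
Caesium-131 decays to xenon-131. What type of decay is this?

beta-plus decay or electron capture

ΔA = 131 − 131 = 0; ΔZ = 54 − 55 = -1.
A is unchanged and Z drops by 1 — a proton has become a neutron (β⁺ emission or electron capture).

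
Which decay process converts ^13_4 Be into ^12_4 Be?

neutron emission

ΔA = 12 − 13 = -1; ΔZ = 4 − 4 = +0.
A drops by 1 with Z unchanged — a neutron was emitted.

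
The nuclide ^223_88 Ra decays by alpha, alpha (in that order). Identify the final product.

Start: (A, Z) = (223, 88).
After α: (219, 86).
After α: (215, 84).
Z = 84 is polonium.

Po-215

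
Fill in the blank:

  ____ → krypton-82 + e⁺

Conserve mass number: A = 82 + 0, so A = 82.
Conserve atomic number: Z = 36 + 1, so Z = 37.
Z = 37 is rubidium, so the species is rubidium-82.

Rb-82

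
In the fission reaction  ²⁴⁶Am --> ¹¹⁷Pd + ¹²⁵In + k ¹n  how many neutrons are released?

4

Conserve mass number: 246 = 117 + 125 + k, so k = 246 − 242 = 4.
Check atomic number: 95 = 46 + 49 + 0 = 95. ✓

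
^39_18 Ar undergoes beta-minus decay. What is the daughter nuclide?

Beta-minus decay: mass number changes by +0, atomic number by +1.
A: 39 = 39; Z: 18 + 1 = 19.
Z = 19 is potassium, so the daughter is ^39_19 K.

K-39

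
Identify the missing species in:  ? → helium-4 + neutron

He-5

Conserve mass number: A = 4 + 1, so A = 5.
Conserve atomic number: Z = 2 + 0, so Z = 2.
Z = 2 is helium, so the species is helium-5.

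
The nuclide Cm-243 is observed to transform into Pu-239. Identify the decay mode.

alpha decay

ΔA = 239 − 243 = -4; ΔZ = 94 − 96 = -2.
A drops by 4 and Z drops by 2 — the signature of alpha emission.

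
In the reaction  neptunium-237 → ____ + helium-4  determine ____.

Conserve mass number: 237 = A + 4, so A = 233.
Conserve atomic number: 93 = Z + 2, so Z = 91.
Z = 91 is protactinium, so the species is protactinium-233.

Pa-233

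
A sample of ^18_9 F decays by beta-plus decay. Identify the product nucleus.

Beta-plus decay: mass number changes by +0, atomic number by -1.
A: 18 = 18; Z: 9 − 1 = 8.
Z = 8 is oxygen, so the daughter is ^18_8 O.

O-18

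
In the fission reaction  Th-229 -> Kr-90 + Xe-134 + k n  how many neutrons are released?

Conserve mass number: 229 = 90 + 134 + k, so k = 229 − 224 = 5.
Check atomic number: 90 = 36 + 54 + 0 = 90. ✓

5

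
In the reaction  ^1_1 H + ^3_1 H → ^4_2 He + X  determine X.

Conserve mass number: 1 + 3 = 4 + A, so A = 0.
Conserve atomic number: 1 + 1 = 2 + Z, so Z = 0.
A = 0 and Z = 0 is ^0_0 γ — a gamma ray.

gamma ray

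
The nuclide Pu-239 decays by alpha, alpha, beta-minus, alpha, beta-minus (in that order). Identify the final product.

Th-227

Start: (A, Z) = (239, 94).
After α: (235, 92).
After α: (231, 90).
After β⁻: (231, 91).
After α: (227, 89).
After β⁻: (227, 90).
Z = 90 is thorium.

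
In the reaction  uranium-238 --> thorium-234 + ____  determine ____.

alpha particle

Conserve mass number: 238 = 234 + A, so A = 4.
Conserve atomic number: 92 = 90 + Z, so Z = 2.
A = 4 and Z = 2 is helium-4 — an alpha particle.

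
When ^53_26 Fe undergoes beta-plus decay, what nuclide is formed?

Beta-plus decay: mass number changes by +0, atomic number by -1.
A: 53 = 53; Z: 26 − 1 = 25.
Z = 25 is manganese, so the daughter is ^53_25 Mn.

Mn-53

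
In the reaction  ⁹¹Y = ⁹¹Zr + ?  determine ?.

beta-minus particle

Conserve mass number: 91 = 91 + A, so A = 0.
Conserve atomic number: 39 = 40 + Z, so Z = -1.
A = 0 and Z = -1 is e⁻ — a beta-minus particle.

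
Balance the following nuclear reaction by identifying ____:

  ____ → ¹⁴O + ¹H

F-15

Conserve mass number: A = 14 + 1, so A = 15.
Conserve atomic number: Z = 8 + 1, so Z = 9.
Z = 9 is fluorine, so the species is ¹⁵F.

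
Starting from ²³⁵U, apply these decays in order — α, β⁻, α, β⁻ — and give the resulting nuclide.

Th-227

Start: (A, Z) = (235, 92).
After α: (231, 90).
After β⁻: (231, 91).
After α: (227, 89).
After β⁻: (227, 90).
Z = 90 is thorium.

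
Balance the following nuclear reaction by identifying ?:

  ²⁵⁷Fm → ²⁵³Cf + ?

alpha particle

Conserve mass number: 257 = 253 + A, so A = 4.
Conserve atomic number: 100 = 98 + Z, so Z = 2.
A = 4 and Z = 2 is ⁴He — an alpha particle.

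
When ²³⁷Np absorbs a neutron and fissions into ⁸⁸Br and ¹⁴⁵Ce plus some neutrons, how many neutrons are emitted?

5

Conserve mass number: 238 = 88 + 145 + k, so k = 238 − 233 = 5.
Check atomic number: 93 = 35 + 58 + 0 = 93. ✓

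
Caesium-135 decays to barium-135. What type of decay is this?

ΔA = 135 − 135 = 0; ΔZ = 56 − 55 = +1.
A is unchanged and Z rises by 1 — a neutron has become a proton (β⁻ decay).

beta-minus decay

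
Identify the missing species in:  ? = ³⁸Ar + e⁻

Conserve mass number: A = 38 + 0, so A = 38.
Conserve atomic number: Z = 18 − 1, so Z = 17.
Z = 17 is chlorine, so the species is ³⁸Cl.

Cl-38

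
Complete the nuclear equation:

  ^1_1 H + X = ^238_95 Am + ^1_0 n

Pu-238

Conserve mass number: 1 + A = 238 + 1, so A = 238.
Conserve atomic number: 1 + Z = 95 + 0, so Z = 94.
Z = 94 is plutonium, so the species is ^238_94 Pu.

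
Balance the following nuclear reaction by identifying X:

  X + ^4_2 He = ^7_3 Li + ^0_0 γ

triton

Conserve mass number: A + 4 = 7 + 0, so A = 3.
Conserve atomic number: Z + 2 = 3 + 0, so Z = 1.
A = 3 and Z = 1 is ^3_1 H — a triton.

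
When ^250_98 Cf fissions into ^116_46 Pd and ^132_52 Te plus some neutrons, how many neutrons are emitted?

2

Conserve mass number: 250 = 116 + 132 + k, so k = 250 − 248 = 2.
Check atomic number: 98 = 46 + 52 + 0 = 98. ✓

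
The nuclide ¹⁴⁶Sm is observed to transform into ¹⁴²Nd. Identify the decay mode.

ΔA = 142 − 146 = -4; ΔZ = 60 − 62 = -2.
A drops by 4 and Z drops by 2 — the signature of alpha emission.

alpha decay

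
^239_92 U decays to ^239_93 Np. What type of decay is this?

ΔA = 239 − 239 = 0; ΔZ = 93 − 92 = +1.
A is unchanged and Z rises by 1 — a neutron has become a proton (β⁻ decay).

beta-minus decay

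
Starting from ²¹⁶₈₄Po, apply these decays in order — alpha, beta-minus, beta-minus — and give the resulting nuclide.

Start: (A, Z) = (216, 84).
After α: (212, 82).
After β⁻: (212, 83).
After β⁻: (212, 84).
Z = 84 is polonium.

Po-212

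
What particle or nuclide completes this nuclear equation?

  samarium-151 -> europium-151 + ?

Conserve mass number: 151 = 151 + A, so A = 0.
Conserve atomic number: 62 = 63 + Z, so Z = -1.
A = 0 and Z = -1 is e⁻ — a beta-minus particle.

beta-minus particle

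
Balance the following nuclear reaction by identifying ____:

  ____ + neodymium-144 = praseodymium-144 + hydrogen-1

Conserve mass number: A + 144 = 144 + 1, so A = 1.
Conserve atomic number: Z + 60 = 59 + 1, so Z = 0.
A = 1 and Z = 0 is neutron — a neutron.

neutron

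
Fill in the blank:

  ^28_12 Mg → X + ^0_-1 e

Conserve mass number: 28 = A + 0, so A = 28.
Conserve atomic number: 12 = Z − 1, so Z = 13.
Z = 13 is aluminium, so the species is ^28_13 Al.

Al-28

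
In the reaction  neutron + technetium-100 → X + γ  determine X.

Tc-101

Conserve mass number: 1 + 100 = A + 0, so A = 101.
Conserve atomic number: 0 + 43 = Z + 0, so Z = 43.
Z = 43 is technetium, so the species is technetium-101.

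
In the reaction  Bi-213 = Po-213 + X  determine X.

beta-minus particle

Conserve mass number: 213 = 213 + A, so A = 0.
Conserve atomic number: 83 = 84 + Z, so Z = -1.
A = 0 and Z = -1 is e⁻ — a beta-minus particle.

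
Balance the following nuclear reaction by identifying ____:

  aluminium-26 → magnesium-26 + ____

Conserve mass number: 26 = 26 + A, so A = 0.
Conserve atomic number: 13 = 12 + Z, so Z = 1.
A = 0 and Z = 1 is e⁺ — a positron.

positron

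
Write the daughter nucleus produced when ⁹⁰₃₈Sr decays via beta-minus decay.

Beta-minus decay: mass number changes by +0, atomic number by +1.
A: 90 = 90; Z: 38 + 1 = 39.
Z = 39 is yttrium, so the daughter is ⁹⁰₃₉Y.

Y-90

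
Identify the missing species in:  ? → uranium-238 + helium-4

Pu-242

Conserve mass number: A = 238 + 4, so A = 242.
Conserve atomic number: Z = 92 + 2, so Z = 94.
Z = 94 is plutonium, so the species is plutonium-242.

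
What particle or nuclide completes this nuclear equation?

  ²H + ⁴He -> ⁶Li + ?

gamma ray

Conserve mass number: 2 + 4 = 6 + A, so A = 0.
Conserve atomic number: 1 + 2 = 3 + Z, so Z = 0.
A = 0 and Z = 0 is γ — a gamma ray.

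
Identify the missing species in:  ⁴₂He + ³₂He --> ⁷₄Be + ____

gamma ray

Conserve mass number: 4 + 3 = 7 + A, so A = 0.
Conserve atomic number: 2 + 2 = 4 + Z, so Z = 0.
A = 0 and Z = 0 is ⁰₀γ — a gamma ray.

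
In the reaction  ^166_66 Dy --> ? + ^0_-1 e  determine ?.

Ho-166

Conserve mass number: 166 = A + 0, so A = 166.
Conserve atomic number: 66 = Z − 1, so Z = 67.
Z = 67 is holmium, so the species is ^166_67 Ho.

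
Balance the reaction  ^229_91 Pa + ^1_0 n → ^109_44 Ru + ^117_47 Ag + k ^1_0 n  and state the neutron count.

4

Conserve mass number: 230 = 109 + 117 + k, so k = 230 − 226 = 4.
Check atomic number: 91 = 44 + 47 + 0 = 91. ✓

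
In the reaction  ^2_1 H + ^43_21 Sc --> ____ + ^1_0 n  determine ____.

Conserve mass number: 2 + 43 = A + 1, so A = 44.
Conserve atomic number: 1 + 21 = Z + 0, so Z = 22.
Z = 22 is titanium, so the species is ^44_22 Ti.

Ti-44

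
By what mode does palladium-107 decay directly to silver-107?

beta-minus decay

ΔA = 107 − 107 = 0; ΔZ = 47 − 46 = +1.
A is unchanged and Z rises by 1 — a neutron has become a proton (β⁻ decay).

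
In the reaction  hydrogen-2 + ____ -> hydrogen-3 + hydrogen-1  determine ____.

deuteron

Conserve mass number: 2 + A = 3 + 1, so A = 2.
Conserve atomic number: 1 + Z = 1 + 1, so Z = 1.
A = 2 and Z = 1 is hydrogen-2 — a deuteron.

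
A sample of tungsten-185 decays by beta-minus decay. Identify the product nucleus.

Re-185

Beta-minus decay: mass number changes by +0, atomic number by +1.
A: 185 = 185; Z: 74 + 1 = 75.
Z = 75 is rhenium, so the daughter is rhenium-185.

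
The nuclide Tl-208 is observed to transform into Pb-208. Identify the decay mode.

ΔA = 208 − 208 = 0; ΔZ = 82 − 81 = +1.
A is unchanged and Z rises by 1 — a neutron has become a proton (β⁻ decay).

beta-minus decay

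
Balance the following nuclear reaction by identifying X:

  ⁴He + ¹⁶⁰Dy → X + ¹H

Conserve mass number: 4 + 160 = A + 1, so A = 163.
Conserve atomic number: 2 + 66 = Z + 1, so Z = 67.
Z = 67 is holmium, so the species is ¹⁶³Ho.

Ho-163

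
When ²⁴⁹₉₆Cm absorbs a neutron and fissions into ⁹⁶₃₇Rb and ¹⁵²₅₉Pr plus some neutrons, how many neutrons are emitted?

2

Conserve mass number: 250 = 96 + 152 + k, so k = 250 − 248 = 2.
Check atomic number: 96 = 37 + 59 + 0 = 96. ✓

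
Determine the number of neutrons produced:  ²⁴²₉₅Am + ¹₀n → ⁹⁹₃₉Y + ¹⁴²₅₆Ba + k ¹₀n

2

Conserve mass number: 243 = 99 + 142 + k, so k = 243 − 241 = 2.
Check atomic number: 95 = 39 + 56 + 0 = 95. ✓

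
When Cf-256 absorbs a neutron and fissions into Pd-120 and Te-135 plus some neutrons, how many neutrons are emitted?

Conserve mass number: 257 = 120 + 135 + k, so k = 257 − 255 = 2.
Check atomic number: 98 = 46 + 52 + 0 = 98. ✓

2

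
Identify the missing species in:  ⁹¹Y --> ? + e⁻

Zr-91

Conserve mass number: 91 = A + 0, so A = 91.
Conserve atomic number: 39 = Z − 1, so Z = 40.
Z = 40 is zirconium, so the species is ⁹¹Zr.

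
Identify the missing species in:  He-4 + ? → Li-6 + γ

deuteron

Conserve mass number: 4 + A = 6 + 0, so A = 2.
Conserve atomic number: 2 + Z = 3 + 0, so Z = 1.
A = 2 and Z = 1 is H-2 — a deuteron.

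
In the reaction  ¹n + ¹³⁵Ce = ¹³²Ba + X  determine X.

alpha particle

Conserve mass number: 1 + 135 = 132 + A, so A = 4.
Conserve atomic number: 0 + 58 = 56 + Z, so Z = 2.
A = 4 and Z = 2 is ⁴He — an alpha particle.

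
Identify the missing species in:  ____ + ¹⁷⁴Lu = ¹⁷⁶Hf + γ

deuteron

Conserve mass number: A + 174 = 176 + 0, so A = 2.
Conserve atomic number: Z + 71 = 72 + 0, so Z = 1.
A = 2 and Z = 1 is ²H — a deuteron.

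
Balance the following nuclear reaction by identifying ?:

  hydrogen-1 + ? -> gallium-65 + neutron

Zn-65

Conserve mass number: 1 + A = 65 + 1, so A = 65.
Conserve atomic number: 1 + Z = 31 + 0, so Z = 30.
Z = 30 is zinc, so the species is zinc-65.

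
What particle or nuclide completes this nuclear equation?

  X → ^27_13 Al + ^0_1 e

Conserve mass number: A = 27 + 0, so A = 27.
Conserve atomic number: Z = 13 + 1, so Z = 14.
Z = 14 is silicon, so the species is ^27_14 Si.

Si-27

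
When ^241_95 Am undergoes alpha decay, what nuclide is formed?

Alpha decay: mass number changes by -4, atomic number by -2.
A: 241 − 4 = 237; Z: 95 − 2 = 93.
Z = 93 is neptunium, so the daughter is ^237_93 Np.

Np-237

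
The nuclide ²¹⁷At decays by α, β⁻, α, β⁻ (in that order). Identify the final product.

Start: (A, Z) = (217, 85).
After α: (213, 83).
After β⁻: (213, 84).
After α: (209, 82).
After β⁻: (209, 83).
Z = 83 is bismuth.

Bi-209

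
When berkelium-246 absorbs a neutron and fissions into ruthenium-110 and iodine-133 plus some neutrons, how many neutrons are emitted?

Conserve mass number: 247 = 110 + 133 + k, so k = 247 − 243 = 4.
Check atomic number: 97 = 44 + 53 + 0 = 97. ✓

4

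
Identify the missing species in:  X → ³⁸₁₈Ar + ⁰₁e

K-38

Conserve mass number: A = 38 + 0, so A = 38.
Conserve atomic number: Z = 18 + 1, so Z = 19.
Z = 19 is potassium, so the species is ³⁸₁₉K.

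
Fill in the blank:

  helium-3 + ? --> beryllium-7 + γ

alpha particle

Conserve mass number: 3 + A = 7 + 0, so A = 4.
Conserve atomic number: 2 + Z = 4 + 0, so Z = 2.
A = 4 and Z = 2 is helium-4 — an alpha particle.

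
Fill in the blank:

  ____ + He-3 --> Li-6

Conserve mass number: A + 3 = 6, so A = 3.
Conserve atomic number: Z + 2 = 3, so Z = 1.
A = 3 and Z = 1 is H-3 — a triton.

triton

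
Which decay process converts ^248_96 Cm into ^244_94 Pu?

alpha decay

ΔA = 244 − 248 = -4; ΔZ = 94 − 96 = -2.
A drops by 4 and Z drops by 2 — the signature of alpha emission.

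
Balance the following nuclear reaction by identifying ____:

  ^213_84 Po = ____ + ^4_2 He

Pb-209

Conserve mass number: 213 = A + 4, so A = 209.
Conserve atomic number: 84 = Z + 2, so Z = 82.
Z = 82 is lead, so the species is ^209_82 Pb.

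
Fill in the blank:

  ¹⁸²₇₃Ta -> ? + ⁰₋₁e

Conserve mass number: 182 = A + 0, so A = 182.
Conserve atomic number: 73 = Z − 1, so Z = 74.
Z = 74 is tungsten, so the species is ¹⁸²₇₄W.

W-182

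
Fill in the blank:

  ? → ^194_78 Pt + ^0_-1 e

Conserve mass number: A = 194 + 0, so A = 194.
Conserve atomic number: Z = 78 − 1, so Z = 77.
Z = 77 is iridium, so the species is ^194_77 Ir.

Ir-194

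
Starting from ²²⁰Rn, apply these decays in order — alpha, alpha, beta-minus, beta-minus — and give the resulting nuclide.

Po-212

Start: (A, Z) = (220, 86).
After α: (216, 84).
After α: (212, 82).
After β⁻: (212, 83).
After β⁻: (212, 84).
Z = 84 is polonium.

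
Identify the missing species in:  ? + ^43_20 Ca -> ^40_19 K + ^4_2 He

proton

Conserve mass number: A + 43 = 40 + 4, so A = 1.
Conserve atomic number: Z + 20 = 19 + 2, so Z = 1.
A = 1 and Z = 1 is ^1_1 H — a proton.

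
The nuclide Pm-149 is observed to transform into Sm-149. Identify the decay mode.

beta-minus decay

ΔA = 149 − 149 = 0; ΔZ = 62 − 61 = +1.
A is unchanged and Z rises by 1 — a neutron has become a proton (β⁻ decay).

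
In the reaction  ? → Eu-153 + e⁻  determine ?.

Sm-153

Conserve mass number: A = 153 + 0, so A = 153.
Conserve atomic number: Z = 63 − 1, so Z = 62.
Z = 62 is samarium, so the species is Sm-153.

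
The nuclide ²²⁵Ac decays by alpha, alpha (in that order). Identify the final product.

At-217

Start: (A, Z) = (225, 89).
After α: (221, 87).
After α: (217, 85).
Z = 85 is astatine.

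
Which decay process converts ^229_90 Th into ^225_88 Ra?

alpha decay

ΔA = 225 − 229 = -4; ΔZ = 88 − 90 = -2.
A drops by 4 and Z drops by 2 — the signature of alpha emission.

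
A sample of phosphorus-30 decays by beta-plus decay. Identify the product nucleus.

Beta-plus decay: mass number changes by +0, atomic number by -1.
A: 30 = 30; Z: 15 − 1 = 14.
Z = 14 is silicon, so the daughter is silicon-30.

Si-30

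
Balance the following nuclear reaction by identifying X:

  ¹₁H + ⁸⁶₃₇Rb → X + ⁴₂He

Conserve mass number: 1 + 86 = A + 4, so A = 83.
Conserve atomic number: 1 + 37 = Z + 2, so Z = 36.
Z = 36 is krypton, so the species is ⁸³₃₆Kr.

Kr-83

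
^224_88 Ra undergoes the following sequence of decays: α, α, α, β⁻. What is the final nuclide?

Bi-212

Start: (A, Z) = (224, 88).
After α: (220, 86).
After α: (216, 84).
After α: (212, 82).
After β⁻: (212, 83).
Z = 83 is bismuth.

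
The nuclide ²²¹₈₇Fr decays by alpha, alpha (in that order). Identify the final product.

Start: (A, Z) = (221, 87).
After α: (217, 85).
After α: (213, 83).
Z = 83 is bismuth.

Bi-213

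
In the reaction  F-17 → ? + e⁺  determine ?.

O-17

Conserve mass number: 17 = A + 0, so A = 17.
Conserve atomic number: 9 = Z + 1, so Z = 8.
Z = 8 is oxygen, so the species is O-17.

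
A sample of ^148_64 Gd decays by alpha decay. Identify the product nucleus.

Alpha decay: mass number changes by -4, atomic number by -2.
A: 148 − 4 = 144; Z: 64 − 2 = 62.
Z = 62 is samarium, so the daughter is ^144_62 Sm.

Sm-144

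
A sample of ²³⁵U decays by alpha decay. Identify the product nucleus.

Th-231

Alpha decay: mass number changes by -4, atomic number by -2.
A: 235 − 4 = 231; Z: 92 − 2 = 90.
Z = 90 is thorium, so the daughter is ²³¹Th.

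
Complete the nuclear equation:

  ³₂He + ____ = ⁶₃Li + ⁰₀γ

Conserve mass number: 3 + A = 6 + 0, so A = 3.
Conserve atomic number: 2 + Z = 3 + 0, so Z = 1.
A = 3 and Z = 1 is ³₁H — a triton.

triton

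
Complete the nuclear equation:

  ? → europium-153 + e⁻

Sm-153

Conserve mass number: A = 153 + 0, so A = 153.
Conserve atomic number: Z = 63 − 1, so Z = 62.
Z = 62 is samarium, so the species is samarium-153.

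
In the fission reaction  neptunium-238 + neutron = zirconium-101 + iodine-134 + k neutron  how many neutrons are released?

4

Conserve mass number: 239 = 101 + 134 + k, so k = 239 − 235 = 4.
Check atomic number: 93 = 40 + 53 + 0 = 93. ✓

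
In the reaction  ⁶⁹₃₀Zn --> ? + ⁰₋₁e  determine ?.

Ga-69

Conserve mass number: 69 = A + 0, so A = 69.
Conserve atomic number: 30 = Z − 1, so Z = 31.
Z = 31 is gallium, so the species is ⁶⁹₃₁Ga.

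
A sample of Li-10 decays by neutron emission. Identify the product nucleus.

Li-9

Neutron emission: mass number changes by -1, atomic number by +0.
A: 10 − 1 = 9; Z: 3 = 3.
Z = 3 is lithium, so the daughter is Li-9.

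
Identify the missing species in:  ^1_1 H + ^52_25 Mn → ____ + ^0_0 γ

Conserve mass number: 1 + 52 = A + 0, so A = 53.
Conserve atomic number: 1 + 25 = Z + 0, so Z = 26.
Z = 26 is iron, so the species is ^53_26 Fe.

Fe-53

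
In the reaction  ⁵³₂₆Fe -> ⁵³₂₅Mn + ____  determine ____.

positron

Conserve mass number: 53 = 53 + A, so A = 0.
Conserve atomic number: 26 = 25 + Z, so Z = 1.
A = 0 and Z = 1 is ⁰₁e — a positron.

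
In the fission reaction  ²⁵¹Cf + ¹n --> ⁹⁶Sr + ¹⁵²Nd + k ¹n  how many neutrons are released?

4

Conserve mass number: 252 = 96 + 152 + k, so k = 252 − 248 = 4.
Check atomic number: 98 = 38 + 60 + 0 = 98. ✓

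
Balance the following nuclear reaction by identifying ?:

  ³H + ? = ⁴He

proton

Conserve mass number: 3 + A = 4, so A = 1.
Conserve atomic number: 1 + Z = 2, so Z = 1.
A = 1 and Z = 1 is ¹H — a proton.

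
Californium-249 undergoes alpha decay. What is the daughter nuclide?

Alpha decay: mass number changes by -4, atomic number by -2.
A: 249 − 4 = 245; Z: 98 − 2 = 96.
Z = 96 is curium, so the daughter is curium-245.

Cm-245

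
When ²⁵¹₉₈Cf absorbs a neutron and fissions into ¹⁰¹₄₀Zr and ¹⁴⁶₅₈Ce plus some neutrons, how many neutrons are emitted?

5

Conserve mass number: 252 = 101 + 146 + k, so k = 252 − 247 = 5.
Check atomic number: 98 = 40 + 58 + 0 = 98. ✓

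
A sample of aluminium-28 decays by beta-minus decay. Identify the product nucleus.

Beta-minus decay: mass number changes by +0, atomic number by +1.
A: 28 = 28; Z: 13 + 1 = 14.
Z = 14 is silicon, so the daughter is silicon-28.

Si-28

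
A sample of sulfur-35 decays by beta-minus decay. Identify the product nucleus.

Cl-35

Beta-minus decay: mass number changes by +0, atomic number by +1.
A: 35 = 35; Z: 16 + 1 = 17.
Z = 17 is chlorine, so the daughter is chlorine-35.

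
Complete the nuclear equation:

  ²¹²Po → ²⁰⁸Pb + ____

alpha particle

Conserve mass number: 212 = 208 + A, so A = 4.
Conserve atomic number: 84 = 82 + Z, so Z = 2.
A = 4 and Z = 2 is ⁴He — an alpha particle.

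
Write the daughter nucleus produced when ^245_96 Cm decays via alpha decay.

Alpha decay: mass number changes by -4, atomic number by -2.
A: 245 − 4 = 241; Z: 96 − 2 = 94.
Z = 94 is plutonium, so the daughter is ^241_94 Pu.

Pu-241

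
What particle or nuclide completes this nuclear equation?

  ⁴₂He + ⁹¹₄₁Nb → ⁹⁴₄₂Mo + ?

Conserve mass number: 4 + 91 = 94 + A, so A = 1.
Conserve atomic number: 2 + 41 = 42 + Z, so Z = 1.
A = 1 and Z = 1 is ¹₁H — a proton.

proton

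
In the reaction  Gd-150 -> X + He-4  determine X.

Sm-146

Conserve mass number: 150 = A + 4, so A = 146.
Conserve atomic number: 64 = Z + 2, so Z = 62.
Z = 62 is samarium, so the species is Sm-146.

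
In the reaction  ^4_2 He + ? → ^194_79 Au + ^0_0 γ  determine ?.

Ir-190

Conserve mass number: 4 + A = 194 + 0, so A = 190.
Conserve atomic number: 2 + Z = 79 + 0, so Z = 77.
Z = 77 is iridium, so the species is ^190_77 Ir.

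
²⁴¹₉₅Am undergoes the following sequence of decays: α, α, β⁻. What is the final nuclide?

U-233

Start: (A, Z) = (241, 95).
After α: (237, 93).
After α: (233, 91).
After β⁻: (233, 92).
Z = 92 is uranium.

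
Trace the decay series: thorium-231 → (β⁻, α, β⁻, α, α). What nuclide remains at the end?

Rn-219

Start: (A, Z) = (231, 90).
After β⁻: (231, 91).
After α: (227, 89).
After β⁻: (227, 90).
After α: (223, 88).
After α: (219, 86).
Z = 86 is radon.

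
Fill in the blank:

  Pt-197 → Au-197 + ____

Conserve mass number: 197 = 197 + A, so A = 0.
Conserve atomic number: 78 = 79 + Z, so Z = -1.
A = 0 and Z = -1 is e⁻ — a beta-minus particle.

beta-minus particle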